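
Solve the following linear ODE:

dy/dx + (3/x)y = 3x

Using integrating factor method:

General solution: y = (3/5)x^2 + Cx^(-3)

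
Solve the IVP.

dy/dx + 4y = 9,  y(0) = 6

General solution: y = 9/4 + Ce^(-4x)
Applying y(0) = 6: C = 6 - 9/4 = 15/4
Particular solution: y = 9/4 + (15/4)e^(-4x)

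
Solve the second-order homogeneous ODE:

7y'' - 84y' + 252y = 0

Characteristic equation: 7r² - 84r + 252 = 0
Divide by 7: r² - 12r + 36 = 0
Factored: (r - 6)² = 0
Repeated root: r = 6
General solution: y = (C₁ + C₂x)e^(6x)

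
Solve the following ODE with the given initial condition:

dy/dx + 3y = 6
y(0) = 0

General solution: y = 2 + Ce^(-3x)
Applying y(0) = 0: C = 0 - 2 = -2
Particular solution: y = 2 - 2e^(-3x)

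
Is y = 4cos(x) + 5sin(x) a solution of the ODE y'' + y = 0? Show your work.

Verification:
y'' = -4cos(x) - 5sin(x)
y'' + y = 0 ✓

Yes, it is a solution.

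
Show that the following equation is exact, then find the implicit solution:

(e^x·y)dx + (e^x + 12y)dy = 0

Verify exactness: ∂M/∂y = ∂N/∂x ✓
Find F(x,y) such that ∂F/∂x = M, ∂F/∂y = N
Solution: e^x·y + 6y² = C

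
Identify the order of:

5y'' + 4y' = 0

The order is 2 (highest derivative is of order 2).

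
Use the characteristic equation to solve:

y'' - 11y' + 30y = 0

Characteristic equation: r² - 11r + 30 = 0
Roots: r = 5, 6 (distinct real)
General solution: y = C₁e^(5x) + C₂e^(6x)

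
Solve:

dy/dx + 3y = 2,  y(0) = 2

General solution: y = 2/3 + Ce^(-3x)
Applying y(0) = 2: C = 2 - 2/3 = 4/3
Particular solution: y = 2/3 + (4/3)e^(-3x)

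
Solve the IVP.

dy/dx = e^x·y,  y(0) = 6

General solution: y = Ce^(e^x)
Applying IC y(0) = 6:
Particular solution: y = 6e^(e^x - 1)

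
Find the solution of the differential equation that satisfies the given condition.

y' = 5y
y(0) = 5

General solution: y = Ce^(5x)
Applying IC y(0) = 5:
Particular solution: y = 5e^(5x)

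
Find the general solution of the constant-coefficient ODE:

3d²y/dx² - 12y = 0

Characteristic equation: 3r² - 12 = 0
Divide by 3: r² - 4 = 0
Roots: r = 2, -2 (distinct real)
General solution: y = C₁e^(2x) + C₂e^(-2x)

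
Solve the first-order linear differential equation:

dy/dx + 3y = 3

Using integrating factor method:

General solution: y = 1 + Ce^(-3x)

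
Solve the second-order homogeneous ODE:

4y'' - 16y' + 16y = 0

Characteristic equation: 4r² - 16r + 16 = 0
Divide by 4: r² - 4r + 4 = 0
Factored: (r - 2)² = 0
Repeated root: r = 2
General solution: y = (C₁ + C₂x)e^(2x)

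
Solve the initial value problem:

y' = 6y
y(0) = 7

General solution: y = Ce^(6x)
Applying IC y(0) = 7:
Particular solution: y = 7e^(6x)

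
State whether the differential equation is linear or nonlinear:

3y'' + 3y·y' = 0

Nonlinear (product y·y')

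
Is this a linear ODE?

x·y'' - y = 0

Yes. Linear (y and its derivatives appear to the first power only, no products of y terms)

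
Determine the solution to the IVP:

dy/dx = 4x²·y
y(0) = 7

General solution: y = Ce^(4x³/3)
Applying IC y(0) = 7:
Particular solution: y = 7e^(4x³/3)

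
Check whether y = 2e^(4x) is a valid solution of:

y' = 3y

Verification:
y = 2e^(4x)
y' = 8e^(4x)
But 3y = 6e^(4x)
y' ≠ 3y — the derivative does not match

No, it is not a solution.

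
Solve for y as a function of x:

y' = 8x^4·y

Separating variables and integrating:
ln|y| = 8x^5/5 + C

General solution: y = Ce^(8x^5/5)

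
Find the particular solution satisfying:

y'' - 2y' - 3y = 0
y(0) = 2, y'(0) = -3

General solution: y = C₁e^(3x) + C₂e^(-x)
Applying ICs: C₁ = -1/4, C₂ = 9/4
Particular solution: y = -(1/4)e^(3x) + (9/4)e^(-x)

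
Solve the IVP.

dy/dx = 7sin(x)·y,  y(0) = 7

General solution: y = Ce^(-7cos(x))
Applying IC y(0) = 7:
Particular solution: y = 7e^(7(1-cos(x)))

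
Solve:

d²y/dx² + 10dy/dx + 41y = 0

Characteristic equation: r² + 10r + 41 = 0
Roots: r = -5 ± 4i (complex conjugates)
General solution: y = e^(-5x)(C₁cos(4x) + C₂sin(4x))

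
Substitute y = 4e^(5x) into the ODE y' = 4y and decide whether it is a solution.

Verification:
y = 4e^(5x)
y' = 20e^(5x)
But 4y = 16e^(5x)
y' ≠ 4y — the derivative does not match

No, it is not a solution.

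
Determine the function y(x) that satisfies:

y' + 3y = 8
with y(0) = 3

General solution: y = 8/3 + Ce^(-3x)
Applying y(0) = 3: C = 3 - 8/3 = 1/3
Particular solution: y = 8/3 + (1/3)e^(-3x)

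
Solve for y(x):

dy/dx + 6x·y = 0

Using integrating factor method:

General solution: y = Ce^(-3x^2)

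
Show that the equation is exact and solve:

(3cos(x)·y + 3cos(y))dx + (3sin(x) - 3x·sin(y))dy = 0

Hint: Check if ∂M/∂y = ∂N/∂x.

Verify exactness: ∂M/∂y = ∂N/∂x ✓
Find F(x,y) such that ∂F/∂x = M, ∂F/∂y = N
Solution: 3sin(x)·y + 3x·cos(y) = C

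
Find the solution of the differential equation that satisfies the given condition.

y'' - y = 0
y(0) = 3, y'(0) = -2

General solution: y = C₁e^x + C₂e^(-x)
Applying ICs: C₁ = 1/2, C₂ = 5/2
Particular solution: y = (1/2)e^x + (5/2)e^(-x)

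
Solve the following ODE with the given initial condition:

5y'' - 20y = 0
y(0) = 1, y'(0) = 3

General solution: y = C₁e^(2x) + C₂e^(-2x)
Applying ICs: C₁ = 5/4, C₂ = -1/4
Particular solution: y = (5/4)e^(2x) - (1/4)e^(-2x)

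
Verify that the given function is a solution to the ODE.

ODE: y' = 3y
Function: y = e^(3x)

Verification:
y = e^(3x)
y' = 3e^(3x)
3y = 3e^(3x)
y' = 3y ✓

Yes, it is a solution.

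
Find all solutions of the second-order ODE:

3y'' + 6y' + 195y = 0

Characteristic equation: 3r² + 6r + 195 = 0
Divide by 3: r² + 2r + 65 = 0
Roots: r = -1 ± 8i (complex conjugates)
General solution: y = e^(-x)(C₁cos(8x) + C₂sin(8x))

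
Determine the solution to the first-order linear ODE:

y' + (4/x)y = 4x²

Using integrating factor method:

General solution: y = (4/7)x^3 + Cx^(-4)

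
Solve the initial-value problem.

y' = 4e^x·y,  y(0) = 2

General solution: y = Ce^(4e^x)
Applying IC y(0) = 2:
Particular solution: y = 2e^(4(e^x - 1))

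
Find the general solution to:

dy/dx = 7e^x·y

Separating variables and integrating:
ln|y| = 7e^x + C

General solution: y = Ce^(7e^x)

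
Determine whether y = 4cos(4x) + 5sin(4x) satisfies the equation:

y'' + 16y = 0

Verification:
y'' = -64cos(4x) - 80sin(4x)
y'' + 16y = 0 ✓

Yes, it is a solution.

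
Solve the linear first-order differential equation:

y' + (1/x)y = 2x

Using integrating factor method:

General solution: y = (2/3)x^2 + C/x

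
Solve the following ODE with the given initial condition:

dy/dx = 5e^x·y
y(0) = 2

General solution: y = Ce^(5e^x)
Applying IC y(0) = 2:
Particular solution: y = 2e^(5(e^x - 1))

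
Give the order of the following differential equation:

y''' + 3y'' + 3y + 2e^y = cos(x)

The order is 3 (highest derivative is of order 3).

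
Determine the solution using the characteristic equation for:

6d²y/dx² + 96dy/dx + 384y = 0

Characteristic equation: 6r² + 96r + 384 = 0
Divide by 6: r² + 16r + 64 = 0
Factored: (r + 8)² = 0
Repeated root: r = -8
General solution: y = (C₁ + C₂x)e^(-8x)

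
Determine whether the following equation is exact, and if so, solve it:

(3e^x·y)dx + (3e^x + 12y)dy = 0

Verify exactness: ∂M/∂y = ∂N/∂x ✓
Find F(x,y) such that ∂F/∂x = M, ∂F/∂y = N
Solution: 3e^x·y + 6y² = C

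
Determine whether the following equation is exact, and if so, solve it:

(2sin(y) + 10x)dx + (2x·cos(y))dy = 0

Verify exactness: ∂M/∂y = ∂N/∂x ✓
Find F(x,y) such that ∂F/∂x = M, ∂F/∂y = N
Solution: 2x·sin(y) + 5x² = C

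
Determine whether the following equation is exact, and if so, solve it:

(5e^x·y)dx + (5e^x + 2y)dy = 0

Verify exactness: ∂M/∂y = ∂N/∂x ✓
Find F(x,y) such that ∂F/∂x = M, ∂F/∂y = N
Solution: 5e^x·y + y² = C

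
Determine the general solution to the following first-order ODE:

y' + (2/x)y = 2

Using integrating factor method:

General solution: y = (2/3)x + Cx^(-2)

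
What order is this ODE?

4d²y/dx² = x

The order is 2 (highest derivative is of order 2).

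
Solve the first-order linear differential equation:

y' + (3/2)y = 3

Using integrating factor method:

General solution: y = 2 + Ce^(-3x/2)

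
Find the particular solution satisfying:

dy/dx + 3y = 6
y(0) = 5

General solution: y = 2 + Ce^(-3x)
Applying y(0) = 5: C = 5 - 2 = 3
Particular solution: y = 2 + 3e^(-3x)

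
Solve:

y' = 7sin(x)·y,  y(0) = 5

General solution: y = Ce^(-7cos(x))
Applying IC y(0) = 5:
Particular solution: y = 5e^(7(1-cos(x)))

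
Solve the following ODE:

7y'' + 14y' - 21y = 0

Characteristic equation: 7r² + 14r - 21 = 0
Divide by 7: r² + 2r - 3 = 0
Roots: r = 1, -3 (distinct real)
General solution: y = C₁e^x + C₂e^(-3x)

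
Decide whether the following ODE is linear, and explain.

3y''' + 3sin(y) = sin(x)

Nonlinear (sin(y) is nonlinear in y)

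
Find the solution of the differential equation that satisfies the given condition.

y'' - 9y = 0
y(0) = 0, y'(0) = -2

General solution: y = C₁e^(3x) + C₂e^(-3x)
Applying ICs: C₁ = -1/3, C₂ = 1/3
Particular solution: y = -(1/3)e^(3x) + (1/3)e^(-3x)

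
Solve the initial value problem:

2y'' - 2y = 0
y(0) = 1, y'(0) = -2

General solution: y = C₁e^x + C₂e^(-x)
Applying ICs: C₁ = -1/2, C₂ = 3/2
Particular solution: y = -(1/2)e^x + (3/2)e^(-x)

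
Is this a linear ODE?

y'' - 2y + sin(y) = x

No. Nonlinear (sin(y) is nonlinear in y)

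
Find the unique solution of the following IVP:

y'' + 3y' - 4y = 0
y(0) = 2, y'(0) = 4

General solution: y = C₁e^x + C₂e^(-4x)
Applying ICs: C₁ = 12/5, C₂ = -2/5
Particular solution: y = (12/5)e^x - (2/5)e^(-4x)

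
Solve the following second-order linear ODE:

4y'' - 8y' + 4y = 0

Characteristic equation: 4r² - 8r + 4 = 0
Divide by 4: r² - 2r + 1 = 0
Factored: (r - 1)² = 0
Repeated root: r = 1
General solution: y = (C₁ + C₂x)e^x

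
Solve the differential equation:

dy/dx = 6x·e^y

Separating variables and integrating:
-e^(-y) = 3x² + C

General solution: y = -ln(C - 3x²)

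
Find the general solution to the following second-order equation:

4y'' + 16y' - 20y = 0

Characteristic equation: 4r² + 16r - 20 = 0
Divide by 4: r² + 4r - 5 = 0
Roots: r = 1, -5 (distinct real)
General solution: y = C₁e^x + C₂e^(-5x)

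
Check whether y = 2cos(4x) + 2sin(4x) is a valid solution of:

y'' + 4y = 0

Verification:
y'' = -32cos(4x) - 32sin(4x)
y'' + 4y ≠ 0 (frequency mismatch: got 16 instead of 4)

No, it is not a solution.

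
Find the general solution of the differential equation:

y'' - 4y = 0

Characteristic equation: r² - 4 = 0
Roots: r = 2, -2 (distinct real)
General solution: y = C₁e^(2x) + C₂e^(-2x)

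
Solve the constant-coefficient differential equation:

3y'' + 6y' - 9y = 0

Characteristic equation: 3r² + 6r - 9 = 0
Divide by 3: r² + 2r - 3 = 0
Roots: r = 1, -3 (distinct real)
General solution: y = C₁e^x + C₂e^(-3x)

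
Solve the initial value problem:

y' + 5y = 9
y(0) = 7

General solution: y = 9/5 + Ce^(-5x)
Applying y(0) = 7: C = 7 - 9/5 = 26/5
Particular solution: y = 9/5 + (26/5)e^(-5x)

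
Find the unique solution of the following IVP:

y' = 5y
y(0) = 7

General solution: y = Ce^(5x)
Applying IC y(0) = 7:
Particular solution: y = 7e^(5x)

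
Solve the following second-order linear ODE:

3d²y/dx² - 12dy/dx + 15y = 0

Characteristic equation: 3r² - 12r + 15 = 0
Divide by 3: r² - 4r + 5 = 0
Roots: r = 2 ± i (complex conjugates)
General solution: y = e^(2x)(C₁cos(x) + C₂sin(x))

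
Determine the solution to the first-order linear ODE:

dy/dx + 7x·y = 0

Using integrating factor method:

General solution: y = Ce^(-7x^2/2)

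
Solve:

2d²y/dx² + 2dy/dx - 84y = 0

Characteristic equation: 2r² + 2r - 84 = 0
Divide by 2: r² + r - 42 = 0
Roots: r = 6, -7 (distinct real)
General solution: y = C₁e^(6x) + C₂e^(-7x)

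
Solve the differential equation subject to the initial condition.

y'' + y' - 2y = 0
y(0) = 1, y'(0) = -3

General solution: y = C₁e^x + C₂e^(-2x)
Applying ICs: C₁ = -1/3, C₂ = 4/3
Particular solution: y = -(1/3)e^x + (4/3)e^(-2x)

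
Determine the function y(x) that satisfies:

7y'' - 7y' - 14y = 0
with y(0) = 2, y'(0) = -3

General solution: y = C₁e^(2x) + C₂e^(-x)
Applying ICs: C₁ = -1/3, C₂ = 7/3
Particular solution: y = -(1/3)e^(2x) + (7/3)e^(-x)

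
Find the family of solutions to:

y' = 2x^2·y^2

Separating variables and integrating:
-1/y = 2x^3/3 + C

General solution: y^-1 = (-2/3)x^3 + C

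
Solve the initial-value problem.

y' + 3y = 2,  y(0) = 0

General solution: y = 2/3 + Ce^(-3x)
Applying y(0) = 0: C = 0 - 2/3 = -2/3
Particular solution: y = 2/3 - (2/3)e^(-3x)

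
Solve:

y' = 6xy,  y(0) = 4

General solution: y = Ce^(3x²)
Applying IC y(0) = 4:
Particular solution: y = 4e^(3x²)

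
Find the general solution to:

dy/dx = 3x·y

Separating variables and integrating:
ln|y| = 3x^2/2 + C

General solution: y = Ce^(3x^2/2)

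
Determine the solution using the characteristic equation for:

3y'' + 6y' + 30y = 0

Characteristic equation: 3r² + 6r + 30 = 0
Divide by 3: r² + 2r + 10 = 0
Roots: r = -1 ± 3i (complex conjugates)
General solution: y = e^(-x)(C₁cos(3x) + C₂sin(3x))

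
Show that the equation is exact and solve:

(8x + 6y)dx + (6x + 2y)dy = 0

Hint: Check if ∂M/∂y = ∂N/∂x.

Verify exactness: ∂M/∂y = ∂N/∂x ✓
Find F(x,y) such that ∂F/∂x = M, ∂F/∂y = N
Solution: 4x² + 6xy + y² = C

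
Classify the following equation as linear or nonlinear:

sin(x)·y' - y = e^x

Linear (y and its derivatives appear to the first power only, no products of y terms)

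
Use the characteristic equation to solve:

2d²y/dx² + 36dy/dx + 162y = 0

Characteristic equation: 2r² + 36r + 162 = 0
Divide by 2: r² + 18r + 81 = 0
Factored: (r + 9)² = 0
Repeated root: r = -9
General solution: y = (C₁ + C₂x)e^(-9x)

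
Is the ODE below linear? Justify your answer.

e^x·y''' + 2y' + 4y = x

Yes. Linear (y and its derivatives appear to the first power only, no products of y terms)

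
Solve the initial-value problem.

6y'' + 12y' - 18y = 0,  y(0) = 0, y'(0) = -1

General solution: y = C₁e^x + C₂e^(-3x)
Applying ICs: C₁ = -1/4, C₂ = 1/4
Particular solution: y = -(1/4)e^x + (1/4)e^(-3x)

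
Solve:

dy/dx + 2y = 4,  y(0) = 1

General solution: y = 2 + Ce^(-2x)
Applying y(0) = 1: C = 1 - 2 = -1
Particular solution: y = 2 - e^(-2x)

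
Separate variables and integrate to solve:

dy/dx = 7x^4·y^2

Separating variables and integrating:
-1/y = 7x^5/5 + C

General solution: y^-1 = (-7/5)x^5 + C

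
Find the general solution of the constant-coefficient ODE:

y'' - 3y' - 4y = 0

Characteristic equation: r² - 3r - 4 = 0
Roots: r = 4, -1 (distinct real)
General solution: y = C₁e^(4x) + C₂e^(-x)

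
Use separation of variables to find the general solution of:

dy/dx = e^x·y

Separating variables and integrating:
ln|y| = e^x + C

General solution: y = Ce^(e^x)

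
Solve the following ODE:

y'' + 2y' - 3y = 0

Characteristic equation: r² + 2r - 3 = 0
Roots: r = 1, -3 (distinct real)
General solution: y = C₁e^x + C₂e^(-3x)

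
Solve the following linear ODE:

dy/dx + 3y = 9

Using integrating factor method:

General solution: y = 3 + Ce^(-3x)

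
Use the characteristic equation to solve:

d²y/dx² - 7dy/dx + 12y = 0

Characteristic equation: r² - 7r + 12 = 0
Roots: r = 4, 3 (distinct real)
General solution: y = C₁e^(4x) + C₂e^(3x)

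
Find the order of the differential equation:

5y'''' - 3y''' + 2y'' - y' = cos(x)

The order is 4 (highest derivative is of order 4).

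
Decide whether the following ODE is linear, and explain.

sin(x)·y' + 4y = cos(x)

Linear (y and its derivatives appear to the first power only, no products of y terms)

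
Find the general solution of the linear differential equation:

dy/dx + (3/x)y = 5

Using integrating factor method:

General solution: y = (5/4)x + Cx^(-3)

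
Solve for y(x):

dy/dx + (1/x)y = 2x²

Using integrating factor method:

General solution: y = (1/2)x^3 + C/x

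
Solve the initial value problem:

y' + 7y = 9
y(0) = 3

General solution: y = 9/7 + Ce^(-7x)
Applying y(0) = 3: C = 3 - 9/7 = 12/7
Particular solution: y = 9/7 + (12/7)e^(-7x)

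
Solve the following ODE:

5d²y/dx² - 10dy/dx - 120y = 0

Characteristic equation: 5r² - 10r - 120 = 0
Divide by 5: r² - 2r - 24 = 0
Roots: r = 6, -4 (distinct real)
General solution: y = C₁e^(6x) + C₂e^(-4x)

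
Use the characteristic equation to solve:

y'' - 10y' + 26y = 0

Characteristic equation: r² - 10r + 26 = 0
Roots: r = 5 ± i (complex conjugates)
General solution: y = e^(5x)(C₁cos(x) + C₂sin(x))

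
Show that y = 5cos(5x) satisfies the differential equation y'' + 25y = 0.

Verification:
y'' = -125cos(5x)
y'' + 25y = 0 ✓

Yes, it is a solution.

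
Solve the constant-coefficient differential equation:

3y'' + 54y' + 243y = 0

Characteristic equation: 3r² + 54r + 243 = 0
Divide by 3: r² + 18r + 81 = 0
Factored: (r + 9)² = 0
Repeated root: r = -9
General solution: y = (C₁ + C₂x)e^(-9x)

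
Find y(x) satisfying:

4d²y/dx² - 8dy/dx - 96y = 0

Characteristic equation: 4r² - 8r - 96 = 0
Divide by 4: r² - 2r - 24 = 0
Roots: r = 6, -4 (distinct real)
General solution: y = C₁e^(6x) + C₂e^(-4x)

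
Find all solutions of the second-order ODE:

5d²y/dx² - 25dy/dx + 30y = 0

Characteristic equation: 5r² - 25r + 30 = 0
Divide by 5: r² - 5r + 6 = 0
Roots: r = 2, 3 (distinct real)
General solution: y = C₁e^(2x) + C₂e^(3x)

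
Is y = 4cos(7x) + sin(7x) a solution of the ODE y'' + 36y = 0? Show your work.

Verification:
y'' = -196cos(7x) - 49sin(7x)
y'' + 36y ≠ 0 (frequency mismatch: got 49 instead of 36)

No, it is not a solution.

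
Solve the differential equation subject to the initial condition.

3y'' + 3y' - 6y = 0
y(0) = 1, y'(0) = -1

General solution: y = C₁e^x + C₂e^(-2x)
Applying ICs: C₁ = 1/3, C₂ = 2/3
Particular solution: y = (1/3)e^x + (2/3)e^(-2x)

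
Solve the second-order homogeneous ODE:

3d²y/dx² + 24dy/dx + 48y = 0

Characteristic equation: 3r² + 24r + 48 = 0
Divide by 3: r² + 8r + 16 = 0
Factored: (r + 4)² = 0
Repeated root: r = -4
General solution: y = (C₁ + C₂x)e^(-4x)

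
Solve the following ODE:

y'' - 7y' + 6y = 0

Characteristic equation: r² - 7r + 6 = 0
Roots: r = 6, 1 (distinct real)
General solution: y = C₁e^(6x) + C₂e^x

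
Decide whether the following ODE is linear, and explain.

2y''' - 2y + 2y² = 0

Nonlinear (y² term)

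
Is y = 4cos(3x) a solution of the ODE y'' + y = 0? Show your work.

Verification:
y'' = -36cos(3x)
y'' + y ≠ 0 (frequency mismatch: got 9 instead of 1)

No, it is not a solution.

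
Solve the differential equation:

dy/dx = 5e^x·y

Separating variables and integrating:
ln|y| = 5e^x + C

General solution: y = Ce^(5e^x)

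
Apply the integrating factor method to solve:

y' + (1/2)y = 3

Using integrating factor method:

General solution: y = 6 + Ce^(-x/2)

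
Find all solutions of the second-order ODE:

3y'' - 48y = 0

Characteristic equation: 3r² - 48 = 0
Divide by 3: r² - 16 = 0
Roots: r = 4, -4 (distinct real)
General solution: y = C₁e^(4x) + C₂e^(-4x)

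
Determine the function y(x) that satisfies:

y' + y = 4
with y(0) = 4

General solution: y = 4 + Ce^(-x)
Applying y(0) = 4: C = 4 - 4 = 0
Particular solution: y = 4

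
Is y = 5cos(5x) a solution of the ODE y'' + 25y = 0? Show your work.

Verification:
y'' = -125cos(5x)
y'' + 25y = 0 ✓

Yes, it is a solution.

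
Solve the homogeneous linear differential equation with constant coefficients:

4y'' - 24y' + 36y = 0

Characteristic equation: 4r² - 24r + 36 = 0
Divide by 4: r² - 6r + 9 = 0
Factored: (r - 3)² = 0
Repeated root: r = 3
General solution: y = (C₁ + C₂x)e^(3x)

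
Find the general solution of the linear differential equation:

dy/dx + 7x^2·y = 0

Using integrating factor method:

General solution: y = Ce^(-7x^3/3)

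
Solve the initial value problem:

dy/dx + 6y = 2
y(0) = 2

General solution: y = 1/3 + Ce^(-6x)
Applying y(0) = 2: C = 2 - 1/3 = 5/3
Particular solution: y = 1/3 + (5/3)e^(-6x)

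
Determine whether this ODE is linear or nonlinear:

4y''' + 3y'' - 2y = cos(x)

Linear (y and its derivatives appear to the first power only, no products of y terms)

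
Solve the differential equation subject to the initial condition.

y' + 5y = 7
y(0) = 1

General solution: y = 7/5 + Ce^(-5x)
Applying y(0) = 1: C = 1 - 7/5 = -2/5
Particular solution: y = 7/5 - (2/5)e^(-5x)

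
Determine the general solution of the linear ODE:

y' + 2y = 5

Using integrating factor method:

General solution: y = 5/2 + Ce^(-2x)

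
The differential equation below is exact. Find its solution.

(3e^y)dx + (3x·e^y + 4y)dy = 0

Verify exactness: ∂M/∂y = ∂N/∂x ✓
Find F(x,y) such that ∂F/∂x = M, ∂F/∂y = N
Solution: 3x·e^y + 2y² = C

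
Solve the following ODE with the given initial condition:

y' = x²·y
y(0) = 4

General solution: y = Ce^(x³/3)
Applying IC y(0) = 4:
Particular solution: y = 4e^(x³/3)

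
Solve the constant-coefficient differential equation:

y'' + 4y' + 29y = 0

Characteristic equation: r² + 4r + 29 = 0
Roots: r = -2 ± 5i (complex conjugates)
General solution: y = e^(-2x)(C₁cos(5x) + C₂sin(5x))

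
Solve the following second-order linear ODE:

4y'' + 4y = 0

Characteristic equation: 4r² + 4 = 0
Divide by 4: r² + 1 = 0
Roots: r = ±i (complex conjugates)
General solution: y = C₁cos(x) + C₂sin(x)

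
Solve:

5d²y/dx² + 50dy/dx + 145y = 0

Characteristic equation: 5r² + 50r + 145 = 0
Divide by 5: r² + 10r + 29 = 0
Roots: r = -5 ± 2i (complex conjugates)
General solution: y = e^(-5x)(C₁cos(2x) + C₂sin(2x))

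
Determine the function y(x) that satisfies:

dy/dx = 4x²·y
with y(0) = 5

General solution: y = Ce^(4x³/3)
Applying IC y(0) = 5:
Particular solution: y = 5e^(4x³/3)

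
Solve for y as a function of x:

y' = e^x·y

Separating variables and integrating:
ln|y| = e^x + C

General solution: y = Ce^(e^x)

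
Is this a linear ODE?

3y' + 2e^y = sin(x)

No. Nonlinear (e^y is nonlinear in y)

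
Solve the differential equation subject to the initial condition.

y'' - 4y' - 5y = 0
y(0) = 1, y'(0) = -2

General solution: y = C₁e^(5x) + C₂e^(-x)
Applying ICs: C₁ = -1/6, C₂ = 7/6
Particular solution: y = -(1/6)e^(5x) + (7/6)e^(-x)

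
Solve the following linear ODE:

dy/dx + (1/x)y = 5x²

Using integrating factor method:

General solution: y = (5/4)x^3 + C/x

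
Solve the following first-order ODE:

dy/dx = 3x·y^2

Separating variables and integrating:
-1/y = 3x^2/2 + C

General solution: y^-1 = (-3/2)x^2 + C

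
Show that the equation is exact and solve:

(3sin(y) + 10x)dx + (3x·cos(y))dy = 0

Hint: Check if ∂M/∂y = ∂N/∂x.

Verify exactness: ∂M/∂y = ∂N/∂x ✓
Find F(x,y) such that ∂F/∂x = M, ∂F/∂y = N
Solution: 3x·sin(y) + 5x² = C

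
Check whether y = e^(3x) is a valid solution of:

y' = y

Verification:
y = e^(3x)
y' = 3e^(3x)
But y = e^(3x)
y' ≠ y — the derivative does not match

No, it is not a solution.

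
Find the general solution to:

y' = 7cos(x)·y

Separating variables and integrating:
ln|y| = 7sin(x) + C

General solution: y = Ce^(7sin(x))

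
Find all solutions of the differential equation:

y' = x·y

Separating variables and integrating:
ln|y| = x^2/2 + C

General solution: y = Ce^(x^2/2)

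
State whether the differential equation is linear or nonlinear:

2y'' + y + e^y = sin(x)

Nonlinear (e^y is nonlinear in y)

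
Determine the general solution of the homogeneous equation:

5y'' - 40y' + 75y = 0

Characteristic equation: 5r² - 40r + 75 = 0
Divide by 5: r² - 8r + 15 = 0
Roots: r = 5, 3 (distinct real)
General solution: y = C₁e^(5x) + C₂e^(3x)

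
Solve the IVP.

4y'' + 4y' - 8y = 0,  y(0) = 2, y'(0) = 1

General solution: y = C₁e^x + C₂e^(-2x)
Applying ICs: C₁ = 5/3, C₂ = 1/3
Particular solution: y = (5/3)e^x + (1/3)e^(-2x)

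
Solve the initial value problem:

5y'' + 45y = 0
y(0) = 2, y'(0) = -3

General solution: y = C₁cos(3x) + C₂sin(3x)
Complex roots r = ±3i
Applying ICs: C₁ = 2, C₂ = -1
Particular solution: y = 2cos(3x) - sin(3x)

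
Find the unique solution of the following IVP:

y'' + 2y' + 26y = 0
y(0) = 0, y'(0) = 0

General solution: y = e^(-x)(C₁cos(5x) + C₂sin(5x))
Complex roots r = -1 ± 5i
Applying ICs: C₁ = 0, C₂ = 0
Particular solution: y = 0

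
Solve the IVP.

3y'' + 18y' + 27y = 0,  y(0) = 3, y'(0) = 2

General solution: y = (C₁ + C₂x)e^(-3x)
Repeated root r = -3
Applying ICs: C₁ = 3, C₂ = 11
Particular solution: y = (3 + 11x)e^(-3x)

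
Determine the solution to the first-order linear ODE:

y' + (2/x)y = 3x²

Using integrating factor method:

General solution: y = (3/5)x^3 + Cx^(-2)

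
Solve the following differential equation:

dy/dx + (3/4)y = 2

Using integrating factor method:

General solution: y = 8/3 + Ce^(-3x/4)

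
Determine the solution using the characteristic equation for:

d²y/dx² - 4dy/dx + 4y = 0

Characteristic equation: r² - 4r + 4 = 0
Factored: (r - 2)² = 0
Repeated root: r = 2
General solution: y = (C₁ + C₂x)e^(2x)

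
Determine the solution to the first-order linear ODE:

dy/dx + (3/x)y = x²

Using integrating factor method:

General solution: y = (1/6)x^3 + Cx^(-3)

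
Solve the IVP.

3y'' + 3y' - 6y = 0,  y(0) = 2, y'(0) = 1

General solution: y = C₁e^x + C₂e^(-2x)
Applying ICs: C₁ = 5/3, C₂ = 1/3
Particular solution: y = (5/3)e^x + (1/3)e^(-2x)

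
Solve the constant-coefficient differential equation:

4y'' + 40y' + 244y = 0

Characteristic equation: 4r² + 40r + 244 = 0
Divide by 4: r² + 10r + 61 = 0
Roots: r = -5 ± 6i (complex conjugates)
General solution: y = e^(-5x)(C₁cos(6x) + C₂sin(6x))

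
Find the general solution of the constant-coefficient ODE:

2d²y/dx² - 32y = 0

Characteristic equation: 2r² - 32 = 0
Divide by 2: r² - 16 = 0
Roots: r = 4, -4 (distinct real)
General solution: y = C₁e^(4x) + C₂e^(-4x)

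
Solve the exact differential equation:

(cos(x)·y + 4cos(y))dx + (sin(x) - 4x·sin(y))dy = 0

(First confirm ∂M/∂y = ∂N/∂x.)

Verify exactness: ∂M/∂y = ∂N/∂x ✓
Find F(x,y) such that ∂F/∂x = M, ∂F/∂y = N
Solution: sin(x)·y + 4x·cos(y) = C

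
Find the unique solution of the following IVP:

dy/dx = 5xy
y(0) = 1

General solution: y = Ce^(5x²/2)
Applying IC y(0) = 1:
Particular solution: y = e^(5x²/2)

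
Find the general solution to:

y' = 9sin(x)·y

Separating variables and integrating:
ln|y| = -9cos(x) + C

General solution: y = Ce^(-9cos(x))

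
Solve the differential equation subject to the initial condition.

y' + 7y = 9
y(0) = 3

General solution: y = 9/7 + Ce^(-7x)
Applying y(0) = 3: C = 3 - 9/7 = 12/7
Particular solution: y = 9/7 + (12/7)e^(-7x)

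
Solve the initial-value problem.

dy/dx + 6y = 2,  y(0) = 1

General solution: y = 1/3 + Ce^(-6x)
Applying y(0) = 1: C = 1 - 1/3 = 2/3
Particular solution: y = 1/3 + (2/3)e^(-6x)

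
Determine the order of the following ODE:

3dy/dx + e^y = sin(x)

The order is 1 (highest derivative is of order 1).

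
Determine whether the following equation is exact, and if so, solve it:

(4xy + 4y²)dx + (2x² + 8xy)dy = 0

Verify exactness: ∂M/∂y = ∂N/∂x ✓
Find F(x,y) such that ∂F/∂x = M, ∂F/∂y = N
Solution: 2x²y + 4xy² = C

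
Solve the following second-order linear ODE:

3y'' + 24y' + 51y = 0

Characteristic equation: 3r² + 24r + 51 = 0
Divide by 3: r² + 8r + 17 = 0
Roots: r = -4 ± i (complex conjugates)
General solution: y = e^(-4x)(C₁cos(x) + C₂sin(x))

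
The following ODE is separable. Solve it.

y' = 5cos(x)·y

Separating variables and integrating:
ln|y| = 5sin(x) + C

General solution: y = Ce^(5sin(x))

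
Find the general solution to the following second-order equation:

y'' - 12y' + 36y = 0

Characteristic equation: r² - 12r + 36 = 0
Factored: (r - 6)² = 0
Repeated root: r = 6
General solution: y = (C₁ + C₂x)e^(6x)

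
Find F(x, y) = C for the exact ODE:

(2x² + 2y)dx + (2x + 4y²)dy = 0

Verify exactness: ∂M/∂y = ∂N/∂x ✓
Find F(x,y) such that ∂F/∂x = M, ∂F/∂y = N
Solution: 2x³/3 + 2xy + 4y³/3 = C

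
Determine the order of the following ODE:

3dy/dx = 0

The order is 1 (highest derivative is of order 1).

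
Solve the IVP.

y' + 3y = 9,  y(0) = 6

General solution: y = 3 + Ce^(-3x)
Applying y(0) = 6: C = 6 - 3 = 3
Particular solution: y = 3 + 3e^(-3x)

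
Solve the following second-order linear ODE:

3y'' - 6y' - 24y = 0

Characteristic equation: 3r² - 6r - 24 = 0
Divide by 3: r² - 2r - 8 = 0
Roots: r = 4, -2 (distinct real)
General solution: y = C₁e^(4x) + C₂e^(-2x)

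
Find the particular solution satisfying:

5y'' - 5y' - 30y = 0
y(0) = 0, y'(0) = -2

General solution: y = C₁e^(3x) + C₂e^(-2x)
Applying ICs: C₁ = -2/5, C₂ = 2/5
Particular solution: y = -(2/5)e^(3x) + (2/5)e^(-2x)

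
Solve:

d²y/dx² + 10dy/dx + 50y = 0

Characteristic equation: r² + 10r + 50 = 0
Roots: r = -5 ± 5i (complex conjugates)
General solution: y = e^(-5x)(C₁cos(5x) + C₂sin(5x))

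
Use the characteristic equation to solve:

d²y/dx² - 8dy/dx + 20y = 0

Characteristic equation: r² - 8r + 20 = 0
Roots: r = 4 ± 2i (complex conjugates)
General solution: y = e^(4x)(C₁cos(2x) + C₂sin(2x))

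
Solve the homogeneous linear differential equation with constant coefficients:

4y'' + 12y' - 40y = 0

Characteristic equation: 4r² + 12r - 40 = 0
Divide by 4: r² + 3r - 10 = 0
Roots: r = 2, -5 (distinct real)
General solution: y = C₁e^(2x) + C₂e^(-5x)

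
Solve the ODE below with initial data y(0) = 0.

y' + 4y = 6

General solution: y = 3/2 + Ce^(-4x)
Applying y(0) = 0: C = 0 - 3/2 = -3/2
Particular solution: y = 3/2 - (3/2)e^(-4x)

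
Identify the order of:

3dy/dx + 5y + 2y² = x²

The order is 1 (highest derivative is of order 1).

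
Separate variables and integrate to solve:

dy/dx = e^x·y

Separating variables and integrating:
ln|y| = e^x + C

General solution: y = Ce^(e^x)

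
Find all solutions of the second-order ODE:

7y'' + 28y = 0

Characteristic equation: 7r² + 28 = 0
Divide by 7: r² + 4 = 0
Roots: r = ±2i (complex conjugates)
General solution: y = C₁cos(2x) + C₂sin(2x)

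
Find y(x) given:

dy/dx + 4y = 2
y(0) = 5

General solution: y = 1/2 + Ce^(-4x)
Applying y(0) = 5: C = 5 - 1/2 = 9/2
Particular solution: y = 1/2 + (9/2)e^(-4x)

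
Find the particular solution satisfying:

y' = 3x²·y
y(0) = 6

General solution: y = Ce^(x³)
Applying IC y(0) = 6:
Particular solution: y = 6e^(x³)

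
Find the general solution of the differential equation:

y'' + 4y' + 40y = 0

Characteristic equation: r² + 4r + 40 = 0
Roots: r = -2 ± 6i (complex conjugates)
General solution: y = e^(-2x)(C₁cos(6x) + C₂sin(6x))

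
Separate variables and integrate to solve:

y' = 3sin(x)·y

Separating variables and integrating:
ln|y| = -3cos(x) + C

General solution: y = Ce^(-3cos(x))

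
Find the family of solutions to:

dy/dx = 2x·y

Separating variables and integrating:
ln|y| = x^2 + C

General solution: y = Ce^(x^2)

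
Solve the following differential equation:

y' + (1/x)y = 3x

Using integrating factor method:

General solution: y = x^2 + C/x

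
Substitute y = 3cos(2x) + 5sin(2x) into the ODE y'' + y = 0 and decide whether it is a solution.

Verification:
y'' = -12cos(2x) - 20sin(2x)
y'' + y ≠ 0 (frequency mismatch: got 4 instead of 1)

No, it is not a solution.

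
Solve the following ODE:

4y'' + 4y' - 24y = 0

Characteristic equation: 4r² + 4r - 24 = 0
Divide by 4: r² + r - 6 = 0
Roots: r = 2, -3 (distinct real)
General solution: y = C₁e^(2x) + C₂e^(-3x)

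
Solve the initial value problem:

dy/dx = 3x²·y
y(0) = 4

General solution: y = Ce^(x³)
Applying IC y(0) = 4:
Particular solution: y = 4e^(x³)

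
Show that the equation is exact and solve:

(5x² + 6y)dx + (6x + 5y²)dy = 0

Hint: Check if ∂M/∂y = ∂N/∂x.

Verify exactness: ∂M/∂y = ∂N/∂x ✓
Find F(x,y) such that ∂F/∂x = M, ∂F/∂y = N
Solution: 5x³/3 + 6xy + 5y³/3 = C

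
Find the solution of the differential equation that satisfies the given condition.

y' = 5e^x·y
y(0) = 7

General solution: y = Ce^(5e^x)
Applying IC y(0) = 7:
Particular solution: y = 7e^(5(e^x - 1))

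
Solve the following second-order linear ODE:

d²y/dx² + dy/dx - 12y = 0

Characteristic equation: r² + r - 12 = 0
Roots: r = 3, -4 (distinct real)
General solution: y = C₁e^(3x) + C₂e^(-4x)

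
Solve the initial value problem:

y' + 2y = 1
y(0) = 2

General solution: y = 1/2 + Ce^(-2x)
Applying y(0) = 2: C = 2 - 1/2 = 3/2
Particular solution: y = 1/2 + (3/2)e^(-2x)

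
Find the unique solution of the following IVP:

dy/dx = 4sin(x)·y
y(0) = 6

General solution: y = Ce^(-4cos(x))
Applying IC y(0) = 6:
Particular solution: y = 6e^(4(1-cos(x)))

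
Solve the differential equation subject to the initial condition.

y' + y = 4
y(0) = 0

General solution: y = 4 + Ce^(-x)
Applying y(0) = 0: C = 0 - 4 = -4
Particular solution: y = 4 - 4e^(-x)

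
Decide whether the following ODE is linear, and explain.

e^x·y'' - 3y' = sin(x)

Linear (y and its derivatives appear to the first power only, no products of y terms)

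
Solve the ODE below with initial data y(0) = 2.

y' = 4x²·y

General solution: y = Ce^(4x³/3)
Applying IC y(0) = 2:
Particular solution: y = 2e^(4x³/3)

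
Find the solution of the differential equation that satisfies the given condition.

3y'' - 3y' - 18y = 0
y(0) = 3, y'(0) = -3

General solution: y = C₁e^(3x) + C₂e^(-2x)
Applying ICs: C₁ = 3/5, C₂ = 12/5
Particular solution: y = (3/5)e^(3x) + (12/5)e^(-2x)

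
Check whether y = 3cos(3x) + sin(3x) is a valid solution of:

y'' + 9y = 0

Verification:
y'' = -27cos(3x) - 9sin(3x)
y'' + 9y = 0 ✓

Yes, it is a solution.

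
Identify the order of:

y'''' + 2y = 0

The order is 4 (highest derivative is of order 4).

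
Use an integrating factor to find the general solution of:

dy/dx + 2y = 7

Using integrating factor method:

General solution: y = 7/2 + Ce^(-2x)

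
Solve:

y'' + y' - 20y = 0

Characteristic equation: r² + r - 20 = 0
Roots: r = 4, -5 (distinct real)
General solution: y = C₁e^(4x) + C₂e^(-5x)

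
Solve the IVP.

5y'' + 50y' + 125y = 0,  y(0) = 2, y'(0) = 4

General solution: y = (C₁ + C₂x)e^(-5x)
Repeated root r = -5
Applying ICs: C₁ = 2, C₂ = 14
Particular solution: y = (2 + 14x)e^(-5x)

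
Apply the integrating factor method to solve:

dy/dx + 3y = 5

Using integrating factor method:

General solution: y = 5/3 + Ce^(-3x)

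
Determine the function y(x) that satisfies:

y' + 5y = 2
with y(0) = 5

General solution: y = 2/5 + Ce^(-5x)
Applying y(0) = 5: C = 5 - 2/5 = 23/5
Particular solution: y = 2/5 + (23/5)e^(-5x)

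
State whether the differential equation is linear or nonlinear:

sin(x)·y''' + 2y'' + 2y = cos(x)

Linear (y and its derivatives appear to the first power only, no products of y terms)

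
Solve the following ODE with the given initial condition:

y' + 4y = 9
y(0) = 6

General solution: y = 9/4 + Ce^(-4x)
Applying y(0) = 6: C = 6 - 9/4 = 15/4
Particular solution: y = 9/4 + (15/4)e^(-4x)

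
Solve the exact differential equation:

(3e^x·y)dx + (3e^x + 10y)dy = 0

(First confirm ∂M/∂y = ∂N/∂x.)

Verify exactness: ∂M/∂y = ∂N/∂x ✓
Find F(x,y) such that ∂F/∂x = M, ∂F/∂y = N
Solution: 3e^x·y + 5y² = C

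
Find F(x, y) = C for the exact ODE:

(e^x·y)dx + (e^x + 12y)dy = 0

Verify exactness: ∂M/∂y = ∂N/∂x ✓
Find F(x,y) such that ∂F/∂x = M, ∂F/∂y = N
Solution: e^x·y + 6y² = C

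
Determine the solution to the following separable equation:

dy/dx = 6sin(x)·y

Separating variables and integrating:
ln|y| = -6cos(x) + C

General solution: y = Ce^(-6cos(x))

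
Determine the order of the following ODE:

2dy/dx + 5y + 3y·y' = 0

The order is 1 (highest derivative is of order 1).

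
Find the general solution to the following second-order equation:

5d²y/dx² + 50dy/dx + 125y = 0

Characteristic equation: 5r² + 50r + 125 = 0
Divide by 5: r² + 10r + 25 = 0
Factored: (r + 5)² = 0
Repeated root: r = -5
General solution: y = (C₁ + C₂x)e^(-5x)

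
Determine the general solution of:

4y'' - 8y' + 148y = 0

Characteristic equation: 4r² - 8r + 148 = 0
Divide by 4: r² - 2r + 37 = 0
Roots: r = 1 ± 6i (complex conjugates)
General solution: y = e^x(C₁cos(6x) + C₂sin(6x))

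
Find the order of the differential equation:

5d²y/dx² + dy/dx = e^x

The order is 2 (highest derivative is of order 2).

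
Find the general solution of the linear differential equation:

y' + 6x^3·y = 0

Using integrating factor method:

General solution: y = Ce^(-3x^4/2)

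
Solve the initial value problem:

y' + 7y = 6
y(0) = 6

General solution: y = 6/7 + Ce^(-7x)
Applying y(0) = 6: C = 6 - 6/7 = 36/7
Particular solution: y = 6/7 + (36/7)e^(-7x)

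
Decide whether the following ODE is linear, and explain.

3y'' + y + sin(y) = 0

Nonlinear (sin(y) is nonlinear in y)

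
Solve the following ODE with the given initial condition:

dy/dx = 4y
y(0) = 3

General solution: y = Ce^(4x)
Applying IC y(0) = 3:
Particular solution: y = 3e^(4x)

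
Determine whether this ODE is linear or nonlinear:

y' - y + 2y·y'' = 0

Nonlinear (y·y'' term)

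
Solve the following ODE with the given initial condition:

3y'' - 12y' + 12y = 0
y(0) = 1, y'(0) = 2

General solution: y = (C₁ + C₂x)e^(2x)
Repeated root r = 2
Applying ICs: C₁ = 1, C₂ = 0
Particular solution: y = e^(2x)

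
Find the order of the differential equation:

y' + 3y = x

The order is 1 (highest derivative is of order 1).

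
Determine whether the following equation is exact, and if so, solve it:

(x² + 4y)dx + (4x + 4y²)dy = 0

Verify exactness: ∂M/∂y = ∂N/∂x ✓
Find F(x,y) such that ∂F/∂x = M, ∂F/∂y = N
Solution: x³/3 + 4xy + 4y³/3 = C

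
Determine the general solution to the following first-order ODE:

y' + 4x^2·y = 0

Using integrating factor method:

General solution: y = Ce^(-4x^3/3)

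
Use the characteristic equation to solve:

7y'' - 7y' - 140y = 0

Characteristic equation: 7r² - 7r - 140 = 0
Divide by 7: r² - r - 20 = 0
Roots: r = 5, -4 (distinct real)
General solution: y = C₁e^(5x) + C₂e^(-4x)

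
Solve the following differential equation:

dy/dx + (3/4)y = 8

Using integrating factor method:

General solution: y = 32/3 + Ce^(-3x/4)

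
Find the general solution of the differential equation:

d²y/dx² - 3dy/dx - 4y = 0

Characteristic equation: r² - 3r - 4 = 0
Roots: r = 4, -1 (distinct real)
General solution: y = C₁e^(4x) + C₂e^(-x)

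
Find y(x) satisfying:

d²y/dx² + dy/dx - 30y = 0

Characteristic equation: r² + r - 30 = 0
Roots: r = 5, -6 (distinct real)
General solution: y = C₁e^(5x) + C₂e^(-6x)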